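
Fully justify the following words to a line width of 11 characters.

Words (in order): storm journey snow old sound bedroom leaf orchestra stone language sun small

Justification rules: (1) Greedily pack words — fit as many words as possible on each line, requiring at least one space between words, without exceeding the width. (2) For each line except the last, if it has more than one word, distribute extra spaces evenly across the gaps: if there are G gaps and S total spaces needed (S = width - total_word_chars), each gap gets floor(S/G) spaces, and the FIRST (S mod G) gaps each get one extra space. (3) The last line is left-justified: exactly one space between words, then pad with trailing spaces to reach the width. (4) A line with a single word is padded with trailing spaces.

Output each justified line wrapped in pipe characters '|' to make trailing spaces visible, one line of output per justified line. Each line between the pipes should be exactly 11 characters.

Answer: |storm      |
|journey    |
|snow    old|
|sound      |
|bedroom    |
|leaf       |
|orchestra  |
|stone      |
|language   |
|sun small  |

Derivation:
Line 1: ['storm'] (min_width=5, slack=6)
Line 2: ['journey'] (min_width=7, slack=4)
Line 3: ['snow', 'old'] (min_width=8, slack=3)
Line 4: ['sound'] (min_width=5, slack=6)
Line 5: ['bedroom'] (min_width=7, slack=4)
Line 6: ['leaf'] (min_width=4, slack=7)
Line 7: ['orchestra'] (min_width=9, slack=2)
Line 8: ['stone'] (min_width=5, slack=6)
Line 9: ['language'] (min_width=8, slack=3)
Line 10: ['sun', 'small'] (min_width=9, slack=2)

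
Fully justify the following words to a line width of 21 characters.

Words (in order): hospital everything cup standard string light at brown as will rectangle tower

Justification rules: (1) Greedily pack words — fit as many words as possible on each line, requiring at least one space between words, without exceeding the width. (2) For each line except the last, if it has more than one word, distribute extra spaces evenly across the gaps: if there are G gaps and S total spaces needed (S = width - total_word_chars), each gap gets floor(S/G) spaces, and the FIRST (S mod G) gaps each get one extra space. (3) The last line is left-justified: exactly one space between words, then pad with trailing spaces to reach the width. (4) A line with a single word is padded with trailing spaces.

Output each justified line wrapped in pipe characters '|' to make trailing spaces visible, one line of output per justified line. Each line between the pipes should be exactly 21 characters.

Line 1: ['hospital', 'everything'] (min_width=19, slack=2)
Line 2: ['cup', 'standard', 'string'] (min_width=19, slack=2)
Line 3: ['light', 'at', 'brown', 'as'] (min_width=17, slack=4)
Line 4: ['will', 'rectangle', 'tower'] (min_width=20, slack=1)

Answer: |hospital   everything|
|cup  standard  string|
|light   at  brown  as|
|will rectangle tower |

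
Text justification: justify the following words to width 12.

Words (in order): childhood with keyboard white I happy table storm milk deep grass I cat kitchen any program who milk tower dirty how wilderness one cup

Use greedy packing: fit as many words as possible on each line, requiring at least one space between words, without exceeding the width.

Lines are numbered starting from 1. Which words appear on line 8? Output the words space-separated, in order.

Answer: cat kitchen

Derivation:
Line 1: ['childhood'] (min_width=9, slack=3)
Line 2: ['with'] (min_width=4, slack=8)
Line 3: ['keyboard'] (min_width=8, slack=4)
Line 4: ['white', 'I'] (min_width=7, slack=5)
Line 5: ['happy', 'table'] (min_width=11, slack=1)
Line 6: ['storm', 'milk'] (min_width=10, slack=2)
Line 7: ['deep', 'grass', 'I'] (min_width=12, slack=0)
Line 8: ['cat', 'kitchen'] (min_width=11, slack=1)
Line 9: ['any', 'program'] (min_width=11, slack=1)
Line 10: ['who', 'milk'] (min_width=8, slack=4)
Line 11: ['tower', 'dirty'] (min_width=11, slack=1)
Line 12: ['how'] (min_width=3, slack=9)
Line 13: ['wilderness'] (min_width=10, slack=2)
Line 14: ['one', 'cup'] (min_width=7, slack=5)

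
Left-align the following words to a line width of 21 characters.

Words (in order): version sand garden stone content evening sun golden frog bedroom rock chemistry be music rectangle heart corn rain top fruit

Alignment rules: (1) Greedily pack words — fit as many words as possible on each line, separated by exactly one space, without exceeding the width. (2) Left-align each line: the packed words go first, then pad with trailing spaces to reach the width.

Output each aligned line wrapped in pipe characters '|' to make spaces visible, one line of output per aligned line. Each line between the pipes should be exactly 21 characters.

Answer: |version sand garden  |
|stone content evening|
|sun golden frog      |
|bedroom rock         |
|chemistry be music   |
|rectangle heart corn |
|rain top fruit       |

Derivation:
Line 1: ['version', 'sand', 'garden'] (min_width=19, slack=2)
Line 2: ['stone', 'content', 'evening'] (min_width=21, slack=0)
Line 3: ['sun', 'golden', 'frog'] (min_width=15, slack=6)
Line 4: ['bedroom', 'rock'] (min_width=12, slack=9)
Line 5: ['chemistry', 'be', 'music'] (min_width=18, slack=3)
Line 6: ['rectangle', 'heart', 'corn'] (min_width=20, slack=1)
Line 7: ['rain', 'top', 'fruit'] (min_width=14, slack=7)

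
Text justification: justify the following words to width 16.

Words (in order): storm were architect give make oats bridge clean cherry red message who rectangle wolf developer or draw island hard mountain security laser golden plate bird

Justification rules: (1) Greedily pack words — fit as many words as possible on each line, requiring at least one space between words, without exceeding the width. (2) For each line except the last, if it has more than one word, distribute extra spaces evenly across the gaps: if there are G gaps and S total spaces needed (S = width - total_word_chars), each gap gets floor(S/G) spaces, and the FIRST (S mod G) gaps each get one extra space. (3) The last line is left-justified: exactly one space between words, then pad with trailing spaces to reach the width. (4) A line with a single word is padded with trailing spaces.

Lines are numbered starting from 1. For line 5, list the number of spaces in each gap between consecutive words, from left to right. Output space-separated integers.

Answer: 6

Derivation:
Line 1: ['storm', 'were'] (min_width=10, slack=6)
Line 2: ['architect', 'give'] (min_width=14, slack=2)
Line 3: ['make', 'oats', 'bridge'] (min_width=16, slack=0)
Line 4: ['clean', 'cherry', 'red'] (min_width=16, slack=0)
Line 5: ['message', 'who'] (min_width=11, slack=5)
Line 6: ['rectangle', 'wolf'] (min_width=14, slack=2)
Line 7: ['developer', 'or'] (min_width=12, slack=4)
Line 8: ['draw', 'island', 'hard'] (min_width=16, slack=0)
Line 9: ['mountain'] (min_width=8, slack=8)
Line 10: ['security', 'laser'] (min_width=14, slack=2)
Line 11: ['golden', 'plate'] (min_width=12, slack=4)
Line 12: ['bird'] (min_width=4, slack=12)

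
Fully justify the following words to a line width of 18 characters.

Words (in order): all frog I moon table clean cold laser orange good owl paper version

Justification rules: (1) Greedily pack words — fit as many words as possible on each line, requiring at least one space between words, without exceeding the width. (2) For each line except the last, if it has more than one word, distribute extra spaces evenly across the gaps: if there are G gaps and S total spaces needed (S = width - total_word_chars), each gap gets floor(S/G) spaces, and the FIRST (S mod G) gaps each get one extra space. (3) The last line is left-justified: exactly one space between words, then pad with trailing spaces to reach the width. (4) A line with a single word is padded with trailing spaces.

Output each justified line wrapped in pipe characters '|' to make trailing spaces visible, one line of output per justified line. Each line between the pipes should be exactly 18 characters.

Line 1: ['all', 'frog', 'I', 'moon'] (min_width=15, slack=3)
Line 2: ['table', 'clean', 'cold'] (min_width=16, slack=2)
Line 3: ['laser', 'orange', 'good'] (min_width=17, slack=1)
Line 4: ['owl', 'paper', 'version'] (min_width=17, slack=1)

Answer: |all  frog  I  moon|
|table  clean  cold|
|laser  orange good|
|owl paper version |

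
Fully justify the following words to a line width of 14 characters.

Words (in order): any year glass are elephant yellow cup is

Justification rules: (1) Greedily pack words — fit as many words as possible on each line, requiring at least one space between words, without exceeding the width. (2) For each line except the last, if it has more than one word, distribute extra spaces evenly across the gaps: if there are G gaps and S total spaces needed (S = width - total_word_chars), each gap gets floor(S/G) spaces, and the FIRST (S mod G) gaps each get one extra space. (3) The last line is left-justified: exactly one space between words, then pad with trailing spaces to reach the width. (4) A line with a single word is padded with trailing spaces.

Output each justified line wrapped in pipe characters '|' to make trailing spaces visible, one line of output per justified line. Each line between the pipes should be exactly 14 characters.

Line 1: ['any', 'year', 'glass'] (min_width=14, slack=0)
Line 2: ['are', 'elephant'] (min_width=12, slack=2)
Line 3: ['yellow', 'cup', 'is'] (min_width=13, slack=1)

Answer: |any year glass|
|are   elephant|
|yellow cup is |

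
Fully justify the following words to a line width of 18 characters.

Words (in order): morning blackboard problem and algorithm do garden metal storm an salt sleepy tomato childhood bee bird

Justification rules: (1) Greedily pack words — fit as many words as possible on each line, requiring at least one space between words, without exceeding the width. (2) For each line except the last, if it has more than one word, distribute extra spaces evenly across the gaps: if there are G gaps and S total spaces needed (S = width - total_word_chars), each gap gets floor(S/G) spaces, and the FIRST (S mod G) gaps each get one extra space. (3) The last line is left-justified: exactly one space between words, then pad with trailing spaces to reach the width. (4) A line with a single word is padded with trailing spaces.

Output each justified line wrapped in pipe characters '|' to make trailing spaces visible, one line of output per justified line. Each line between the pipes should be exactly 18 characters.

Line 1: ['morning', 'blackboard'] (min_width=18, slack=0)
Line 2: ['problem', 'and'] (min_width=11, slack=7)
Line 3: ['algorithm', 'do'] (min_width=12, slack=6)
Line 4: ['garden', 'metal', 'storm'] (min_width=18, slack=0)
Line 5: ['an', 'salt', 'sleepy'] (min_width=14, slack=4)
Line 6: ['tomato', 'childhood'] (min_width=16, slack=2)
Line 7: ['bee', 'bird'] (min_width=8, slack=10)

Answer: |morning blackboard|
|problem        and|
|algorithm       do|
|garden metal storm|
|an   salt   sleepy|
|tomato   childhood|
|bee bird          |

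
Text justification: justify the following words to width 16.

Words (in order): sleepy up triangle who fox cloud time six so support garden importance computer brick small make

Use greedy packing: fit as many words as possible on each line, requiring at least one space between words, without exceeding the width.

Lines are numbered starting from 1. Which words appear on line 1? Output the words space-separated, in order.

Answer: sleepy up

Derivation:
Line 1: ['sleepy', 'up'] (min_width=9, slack=7)
Line 2: ['triangle', 'who', 'fox'] (min_width=16, slack=0)
Line 3: ['cloud', 'time', 'six'] (min_width=14, slack=2)
Line 4: ['so', 'support'] (min_width=10, slack=6)
Line 5: ['garden'] (min_width=6, slack=10)
Line 6: ['importance'] (min_width=10, slack=6)
Line 7: ['computer', 'brick'] (min_width=14, slack=2)
Line 8: ['small', 'make'] (min_width=10, slack=6)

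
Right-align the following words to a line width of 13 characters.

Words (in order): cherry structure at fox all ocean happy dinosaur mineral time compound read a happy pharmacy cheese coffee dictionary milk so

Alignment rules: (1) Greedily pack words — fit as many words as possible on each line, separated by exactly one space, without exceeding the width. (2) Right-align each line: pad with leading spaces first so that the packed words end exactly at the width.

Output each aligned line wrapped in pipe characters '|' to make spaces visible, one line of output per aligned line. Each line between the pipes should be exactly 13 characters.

Line 1: ['cherry'] (min_width=6, slack=7)
Line 2: ['structure', 'at'] (min_width=12, slack=1)
Line 3: ['fox', 'all', 'ocean'] (min_width=13, slack=0)
Line 4: ['happy'] (min_width=5, slack=8)
Line 5: ['dinosaur'] (min_width=8, slack=5)
Line 6: ['mineral', 'time'] (min_width=12, slack=1)
Line 7: ['compound', 'read'] (min_width=13, slack=0)
Line 8: ['a', 'happy'] (min_width=7, slack=6)
Line 9: ['pharmacy'] (min_width=8, slack=5)
Line 10: ['cheese', 'coffee'] (min_width=13, slack=0)
Line 11: ['dictionary'] (min_width=10, slack=3)
Line 12: ['milk', 'so'] (min_width=7, slack=6)

Answer: |       cherry|
| structure at|
|fox all ocean|
|        happy|
|     dinosaur|
| mineral time|
|compound read|
|      a happy|
|     pharmacy|
|cheese coffee|
|   dictionary|
|      milk so|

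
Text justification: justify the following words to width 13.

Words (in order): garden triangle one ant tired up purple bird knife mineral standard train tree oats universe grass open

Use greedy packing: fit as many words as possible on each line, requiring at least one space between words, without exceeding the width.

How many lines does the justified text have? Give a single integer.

Line 1: ['garden'] (min_width=6, slack=7)
Line 2: ['triangle', 'one'] (min_width=12, slack=1)
Line 3: ['ant', 'tired', 'up'] (min_width=12, slack=1)
Line 4: ['purple', 'bird'] (min_width=11, slack=2)
Line 5: ['knife', 'mineral'] (min_width=13, slack=0)
Line 6: ['standard'] (min_width=8, slack=5)
Line 7: ['train', 'tree'] (min_width=10, slack=3)
Line 8: ['oats', 'universe'] (min_width=13, slack=0)
Line 9: ['grass', 'open'] (min_width=10, slack=3)
Total lines: 9

Answer: 9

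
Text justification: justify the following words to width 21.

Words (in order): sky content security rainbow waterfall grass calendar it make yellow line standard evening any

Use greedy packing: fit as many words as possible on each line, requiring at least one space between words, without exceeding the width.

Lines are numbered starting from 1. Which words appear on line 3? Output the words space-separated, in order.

Line 1: ['sky', 'content', 'security'] (min_width=20, slack=1)
Line 2: ['rainbow', 'waterfall'] (min_width=17, slack=4)
Line 3: ['grass', 'calendar', 'it'] (min_width=17, slack=4)
Line 4: ['make', 'yellow', 'line'] (min_width=16, slack=5)
Line 5: ['standard', 'evening', 'any'] (min_width=20, slack=1)

Answer: grass calendar it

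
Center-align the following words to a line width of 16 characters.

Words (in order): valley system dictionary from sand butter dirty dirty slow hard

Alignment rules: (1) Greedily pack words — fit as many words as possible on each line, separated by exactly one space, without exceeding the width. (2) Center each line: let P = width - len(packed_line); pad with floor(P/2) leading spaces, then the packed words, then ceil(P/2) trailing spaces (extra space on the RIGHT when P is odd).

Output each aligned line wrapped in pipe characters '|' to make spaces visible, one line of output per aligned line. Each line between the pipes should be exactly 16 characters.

Line 1: ['valley', 'system'] (min_width=13, slack=3)
Line 2: ['dictionary', 'from'] (min_width=15, slack=1)
Line 3: ['sand', 'butter'] (min_width=11, slack=5)
Line 4: ['dirty', 'dirty', 'slow'] (min_width=16, slack=0)
Line 5: ['hard'] (min_width=4, slack=12)

Answer: | valley system  |
|dictionary from |
|  sand butter   |
|dirty dirty slow|
|      hard      |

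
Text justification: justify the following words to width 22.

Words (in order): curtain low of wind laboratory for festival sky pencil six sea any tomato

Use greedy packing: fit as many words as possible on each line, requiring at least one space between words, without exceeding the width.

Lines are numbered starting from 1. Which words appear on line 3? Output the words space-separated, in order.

Line 1: ['curtain', 'low', 'of', 'wind'] (min_width=19, slack=3)
Line 2: ['laboratory', 'for'] (min_width=14, slack=8)
Line 3: ['festival', 'sky', 'pencil'] (min_width=19, slack=3)
Line 4: ['six', 'sea', 'any', 'tomato'] (min_width=18, slack=4)

Answer: festival sky pencil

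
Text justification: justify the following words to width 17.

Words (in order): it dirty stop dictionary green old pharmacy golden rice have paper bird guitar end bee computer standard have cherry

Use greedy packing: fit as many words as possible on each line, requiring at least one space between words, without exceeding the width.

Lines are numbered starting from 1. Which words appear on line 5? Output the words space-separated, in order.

Line 1: ['it', 'dirty', 'stop'] (min_width=13, slack=4)
Line 2: ['dictionary', 'green'] (min_width=16, slack=1)
Line 3: ['old', 'pharmacy'] (min_width=12, slack=5)
Line 4: ['golden', 'rice', 'have'] (min_width=16, slack=1)
Line 5: ['paper', 'bird', 'guitar'] (min_width=17, slack=0)
Line 6: ['end', 'bee', 'computer'] (min_width=16, slack=1)
Line 7: ['standard', 'have'] (min_width=13, slack=4)
Line 8: ['cherry'] (min_width=6, slack=11)

Answer: paper bird guitar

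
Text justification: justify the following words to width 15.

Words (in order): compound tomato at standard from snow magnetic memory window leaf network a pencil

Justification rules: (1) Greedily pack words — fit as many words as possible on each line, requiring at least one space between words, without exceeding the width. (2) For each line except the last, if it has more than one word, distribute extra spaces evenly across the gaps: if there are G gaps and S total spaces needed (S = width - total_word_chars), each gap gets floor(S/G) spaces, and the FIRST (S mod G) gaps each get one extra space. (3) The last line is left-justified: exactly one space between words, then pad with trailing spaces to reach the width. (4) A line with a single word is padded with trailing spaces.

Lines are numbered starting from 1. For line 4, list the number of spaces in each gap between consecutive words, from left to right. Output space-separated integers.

Line 1: ['compound', 'tomato'] (min_width=15, slack=0)
Line 2: ['at', 'standard'] (min_width=11, slack=4)
Line 3: ['from', 'snow'] (min_width=9, slack=6)
Line 4: ['magnetic', 'memory'] (min_width=15, slack=0)
Line 5: ['window', 'leaf'] (min_width=11, slack=4)
Line 6: ['network', 'a'] (min_width=9, slack=6)
Line 7: ['pencil'] (min_width=6, slack=9)

Answer: 1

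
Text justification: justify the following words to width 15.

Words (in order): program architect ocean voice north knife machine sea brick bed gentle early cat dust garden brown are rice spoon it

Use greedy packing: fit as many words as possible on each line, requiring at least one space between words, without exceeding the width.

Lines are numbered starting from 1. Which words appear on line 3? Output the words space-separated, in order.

Answer: voice north

Derivation:
Line 1: ['program'] (min_width=7, slack=8)
Line 2: ['architect', 'ocean'] (min_width=15, slack=0)
Line 3: ['voice', 'north'] (min_width=11, slack=4)
Line 4: ['knife', 'machine'] (min_width=13, slack=2)
Line 5: ['sea', 'brick', 'bed'] (min_width=13, slack=2)
Line 6: ['gentle', 'early'] (min_width=12, slack=3)
Line 7: ['cat', 'dust', 'garden'] (min_width=15, slack=0)
Line 8: ['brown', 'are', 'rice'] (min_width=14, slack=1)
Line 9: ['spoon', 'it'] (min_width=8, slack=7)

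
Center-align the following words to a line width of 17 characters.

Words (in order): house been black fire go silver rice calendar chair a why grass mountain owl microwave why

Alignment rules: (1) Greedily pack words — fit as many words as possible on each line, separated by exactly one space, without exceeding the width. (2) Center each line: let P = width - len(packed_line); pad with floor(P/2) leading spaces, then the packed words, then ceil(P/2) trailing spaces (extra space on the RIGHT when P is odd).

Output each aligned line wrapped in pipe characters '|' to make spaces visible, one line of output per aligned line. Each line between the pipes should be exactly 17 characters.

Line 1: ['house', 'been', 'black'] (min_width=16, slack=1)
Line 2: ['fire', 'go', 'silver'] (min_width=14, slack=3)
Line 3: ['rice', 'calendar'] (min_width=13, slack=4)
Line 4: ['chair', 'a', 'why', 'grass'] (min_width=17, slack=0)
Line 5: ['mountain', 'owl'] (min_width=12, slack=5)
Line 6: ['microwave', 'why'] (min_width=13, slack=4)

Answer: |house been black |
| fire go silver  |
|  rice calendar  |
|chair a why grass|
|  mountain owl   |
|  microwave why  |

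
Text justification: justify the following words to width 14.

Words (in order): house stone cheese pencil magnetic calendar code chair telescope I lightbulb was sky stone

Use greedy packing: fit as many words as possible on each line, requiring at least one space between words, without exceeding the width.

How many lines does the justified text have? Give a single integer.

Answer: 8

Derivation:
Line 1: ['house', 'stone'] (min_width=11, slack=3)
Line 2: ['cheese', 'pencil'] (min_width=13, slack=1)
Line 3: ['magnetic'] (min_width=8, slack=6)
Line 4: ['calendar', 'code'] (min_width=13, slack=1)
Line 5: ['chair'] (min_width=5, slack=9)
Line 6: ['telescope', 'I'] (min_width=11, slack=3)
Line 7: ['lightbulb', 'was'] (min_width=13, slack=1)
Line 8: ['sky', 'stone'] (min_width=9, slack=5)
Total lines: 8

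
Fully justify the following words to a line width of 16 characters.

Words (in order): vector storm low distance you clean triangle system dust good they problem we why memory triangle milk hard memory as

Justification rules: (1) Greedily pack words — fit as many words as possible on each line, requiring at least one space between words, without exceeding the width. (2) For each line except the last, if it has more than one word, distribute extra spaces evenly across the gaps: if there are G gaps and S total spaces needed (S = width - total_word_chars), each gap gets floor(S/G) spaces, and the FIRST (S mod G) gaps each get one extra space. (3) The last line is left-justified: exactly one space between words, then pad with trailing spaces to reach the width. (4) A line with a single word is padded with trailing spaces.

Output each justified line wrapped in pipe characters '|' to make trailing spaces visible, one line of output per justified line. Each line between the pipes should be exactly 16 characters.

Answer: |vector storm low|
|distance     you|
|clean   triangle|
|system dust good|
|they  problem we|
|why       memory|
|triangle    milk|
|hard memory as  |

Derivation:
Line 1: ['vector', 'storm', 'low'] (min_width=16, slack=0)
Line 2: ['distance', 'you'] (min_width=12, slack=4)
Line 3: ['clean', 'triangle'] (min_width=14, slack=2)
Line 4: ['system', 'dust', 'good'] (min_width=16, slack=0)
Line 5: ['they', 'problem', 'we'] (min_width=15, slack=1)
Line 6: ['why', 'memory'] (min_width=10, slack=6)
Line 7: ['triangle', 'milk'] (min_width=13, slack=3)
Line 8: ['hard', 'memory', 'as'] (min_width=14, slack=2)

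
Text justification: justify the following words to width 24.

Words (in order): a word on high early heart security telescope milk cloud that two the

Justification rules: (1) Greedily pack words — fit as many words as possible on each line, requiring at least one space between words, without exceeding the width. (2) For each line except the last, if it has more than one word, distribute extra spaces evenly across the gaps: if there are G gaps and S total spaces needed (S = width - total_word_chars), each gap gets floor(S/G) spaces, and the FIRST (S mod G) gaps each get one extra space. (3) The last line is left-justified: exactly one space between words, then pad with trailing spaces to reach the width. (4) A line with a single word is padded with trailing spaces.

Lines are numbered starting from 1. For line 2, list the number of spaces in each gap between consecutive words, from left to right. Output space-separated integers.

Line 1: ['a', 'word', 'on', 'high', 'early'] (min_width=20, slack=4)
Line 2: ['heart', 'security', 'telescope'] (min_width=24, slack=0)
Line 3: ['milk', 'cloud', 'that', 'two', 'the'] (min_width=23, slack=1)

Answer: 1 1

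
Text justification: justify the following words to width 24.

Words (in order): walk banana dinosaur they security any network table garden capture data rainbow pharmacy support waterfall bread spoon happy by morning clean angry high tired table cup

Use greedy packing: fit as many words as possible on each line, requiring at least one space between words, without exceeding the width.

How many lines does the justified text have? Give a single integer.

Line 1: ['walk', 'banana', 'dinosaur'] (min_width=20, slack=4)
Line 2: ['they', 'security', 'any'] (min_width=17, slack=7)
Line 3: ['network', 'table', 'garden'] (min_width=20, slack=4)
Line 4: ['capture', 'data', 'rainbow'] (min_width=20, slack=4)
Line 5: ['pharmacy', 'support'] (min_width=16, slack=8)
Line 6: ['waterfall', 'bread', 'spoon'] (min_width=21, slack=3)
Line 7: ['happy', 'by', 'morning', 'clean'] (min_width=22, slack=2)
Line 8: ['angry', 'high', 'tired', 'table'] (min_width=22, slack=2)
Line 9: ['cup'] (min_width=3, slack=21)
Total lines: 9

Answer: 9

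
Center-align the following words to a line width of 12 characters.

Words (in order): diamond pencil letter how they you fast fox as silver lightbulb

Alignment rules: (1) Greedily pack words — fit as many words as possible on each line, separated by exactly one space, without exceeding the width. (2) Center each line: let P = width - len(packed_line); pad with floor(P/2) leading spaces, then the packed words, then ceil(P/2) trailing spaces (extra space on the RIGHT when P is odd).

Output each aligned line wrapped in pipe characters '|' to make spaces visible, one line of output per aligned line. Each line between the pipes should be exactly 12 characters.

Line 1: ['diamond'] (min_width=7, slack=5)
Line 2: ['pencil'] (min_width=6, slack=6)
Line 3: ['letter', 'how'] (min_width=10, slack=2)
Line 4: ['they', 'you'] (min_width=8, slack=4)
Line 5: ['fast', 'fox', 'as'] (min_width=11, slack=1)
Line 6: ['silver'] (min_width=6, slack=6)
Line 7: ['lightbulb'] (min_width=9, slack=3)

Answer: |  diamond   |
|   pencil   |
| letter how |
|  they you  |
|fast fox as |
|   silver   |
| lightbulb  |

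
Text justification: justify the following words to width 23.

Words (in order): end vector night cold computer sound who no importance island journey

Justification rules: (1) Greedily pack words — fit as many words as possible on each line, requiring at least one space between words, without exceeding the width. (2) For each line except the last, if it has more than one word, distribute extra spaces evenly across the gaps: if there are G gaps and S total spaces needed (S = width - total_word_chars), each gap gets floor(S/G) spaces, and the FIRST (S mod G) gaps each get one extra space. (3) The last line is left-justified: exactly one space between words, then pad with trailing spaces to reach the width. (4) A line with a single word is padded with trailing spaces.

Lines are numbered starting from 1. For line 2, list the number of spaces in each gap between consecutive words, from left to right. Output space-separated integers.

Line 1: ['end', 'vector', 'night', 'cold'] (min_width=21, slack=2)
Line 2: ['computer', 'sound', 'who', 'no'] (min_width=21, slack=2)
Line 3: ['importance', 'island'] (min_width=17, slack=6)
Line 4: ['journey'] (min_width=7, slack=16)

Answer: 2 2 1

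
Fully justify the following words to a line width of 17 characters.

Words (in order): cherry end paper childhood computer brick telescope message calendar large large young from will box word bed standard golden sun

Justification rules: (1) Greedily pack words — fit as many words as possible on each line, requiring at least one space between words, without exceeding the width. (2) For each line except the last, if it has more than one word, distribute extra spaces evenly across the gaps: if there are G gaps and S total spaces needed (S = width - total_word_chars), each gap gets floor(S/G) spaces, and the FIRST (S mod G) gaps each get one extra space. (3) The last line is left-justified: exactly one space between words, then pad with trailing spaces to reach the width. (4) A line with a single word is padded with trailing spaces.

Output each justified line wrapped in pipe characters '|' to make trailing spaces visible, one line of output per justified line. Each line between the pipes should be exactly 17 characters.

Line 1: ['cherry', 'end', 'paper'] (min_width=16, slack=1)
Line 2: ['childhood'] (min_width=9, slack=8)
Line 3: ['computer', 'brick'] (min_width=14, slack=3)
Line 4: ['telescope', 'message'] (min_width=17, slack=0)
Line 5: ['calendar', 'large'] (min_width=14, slack=3)
Line 6: ['large', 'young', 'from'] (min_width=16, slack=1)
Line 7: ['will', 'box', 'word', 'bed'] (min_width=17, slack=0)
Line 8: ['standard', 'golden'] (min_width=15, slack=2)
Line 9: ['sun'] (min_width=3, slack=14)

Answer: |cherry  end paper|
|childhood        |
|computer    brick|
|telescope message|
|calendar    large|
|large  young from|
|will box word bed|
|standard   golden|
|sun              |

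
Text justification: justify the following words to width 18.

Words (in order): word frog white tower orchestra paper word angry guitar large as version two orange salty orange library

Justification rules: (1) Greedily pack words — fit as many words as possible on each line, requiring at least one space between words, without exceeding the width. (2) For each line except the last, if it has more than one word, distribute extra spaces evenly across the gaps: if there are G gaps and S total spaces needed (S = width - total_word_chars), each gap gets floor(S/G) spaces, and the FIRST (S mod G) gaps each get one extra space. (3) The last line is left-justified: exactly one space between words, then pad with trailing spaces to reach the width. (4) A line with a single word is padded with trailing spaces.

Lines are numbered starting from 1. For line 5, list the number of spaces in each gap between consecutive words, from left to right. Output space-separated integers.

Line 1: ['word', 'frog', 'white'] (min_width=15, slack=3)
Line 2: ['tower', 'orchestra'] (min_width=15, slack=3)
Line 3: ['paper', 'word', 'angry'] (min_width=16, slack=2)
Line 4: ['guitar', 'large', 'as'] (min_width=15, slack=3)
Line 5: ['version', 'two', 'orange'] (min_width=18, slack=0)
Line 6: ['salty', 'orange'] (min_width=12, slack=6)
Line 7: ['library'] (min_width=7, slack=11)

Answer: 1 1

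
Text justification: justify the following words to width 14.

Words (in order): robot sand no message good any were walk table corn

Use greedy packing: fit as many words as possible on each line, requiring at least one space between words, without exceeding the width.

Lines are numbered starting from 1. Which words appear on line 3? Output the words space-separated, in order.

Line 1: ['robot', 'sand', 'no'] (min_width=13, slack=1)
Line 2: ['message', 'good'] (min_width=12, slack=2)
Line 3: ['any', 'were', 'walk'] (min_width=13, slack=1)
Line 4: ['table', 'corn'] (min_width=10, slack=4)

Answer: any were walk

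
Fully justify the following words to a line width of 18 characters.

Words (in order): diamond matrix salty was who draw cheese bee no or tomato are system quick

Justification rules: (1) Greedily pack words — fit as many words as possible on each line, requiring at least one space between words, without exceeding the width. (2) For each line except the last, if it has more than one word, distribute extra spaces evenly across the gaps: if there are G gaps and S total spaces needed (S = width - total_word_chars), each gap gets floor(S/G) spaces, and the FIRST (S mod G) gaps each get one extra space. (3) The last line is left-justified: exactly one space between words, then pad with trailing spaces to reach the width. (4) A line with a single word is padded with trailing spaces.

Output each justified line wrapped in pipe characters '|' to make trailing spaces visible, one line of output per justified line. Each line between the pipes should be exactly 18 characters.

Line 1: ['diamond', 'matrix'] (min_width=14, slack=4)
Line 2: ['salty', 'was', 'who', 'draw'] (min_width=18, slack=0)
Line 3: ['cheese', 'bee', 'no', 'or'] (min_width=16, slack=2)
Line 4: ['tomato', 'are', 'system'] (min_width=17, slack=1)
Line 5: ['quick'] (min_width=5, slack=13)

Answer: |diamond     matrix|
|salty was who draw|
|cheese  bee  no or|
|tomato  are system|
|quick             |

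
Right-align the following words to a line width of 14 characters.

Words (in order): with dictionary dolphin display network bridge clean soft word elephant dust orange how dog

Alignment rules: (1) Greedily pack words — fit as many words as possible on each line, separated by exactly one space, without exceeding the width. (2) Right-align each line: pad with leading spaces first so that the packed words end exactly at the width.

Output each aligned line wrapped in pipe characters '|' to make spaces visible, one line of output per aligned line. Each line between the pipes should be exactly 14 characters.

Line 1: ['with'] (min_width=4, slack=10)
Line 2: ['dictionary'] (min_width=10, slack=4)
Line 3: ['dolphin'] (min_width=7, slack=7)
Line 4: ['display'] (min_width=7, slack=7)
Line 5: ['network', 'bridge'] (min_width=14, slack=0)
Line 6: ['clean', 'soft'] (min_width=10, slack=4)
Line 7: ['word', 'elephant'] (min_width=13, slack=1)
Line 8: ['dust', 'orange'] (min_width=11, slack=3)
Line 9: ['how', 'dog'] (min_width=7, slack=7)

Answer: |          with|
|    dictionary|
|       dolphin|
|       display|
|network bridge|
|    clean soft|
| word elephant|
|   dust orange|
|       how dog|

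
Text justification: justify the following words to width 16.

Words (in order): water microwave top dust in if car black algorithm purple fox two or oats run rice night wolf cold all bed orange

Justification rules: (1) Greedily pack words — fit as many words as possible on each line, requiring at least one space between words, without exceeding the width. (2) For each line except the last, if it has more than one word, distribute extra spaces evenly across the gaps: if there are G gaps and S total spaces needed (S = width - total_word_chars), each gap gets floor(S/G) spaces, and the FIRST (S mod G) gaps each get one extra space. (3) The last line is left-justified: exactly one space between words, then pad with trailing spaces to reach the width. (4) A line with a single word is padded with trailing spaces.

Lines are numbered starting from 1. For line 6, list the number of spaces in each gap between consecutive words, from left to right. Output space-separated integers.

Answer: 2 2

Derivation:
Line 1: ['water', 'microwave'] (min_width=15, slack=1)
Line 2: ['top', 'dust', 'in', 'if'] (min_width=14, slack=2)
Line 3: ['car', 'black'] (min_width=9, slack=7)
Line 4: ['algorithm', 'purple'] (min_width=16, slack=0)
Line 5: ['fox', 'two', 'or', 'oats'] (min_width=15, slack=1)
Line 6: ['run', 'rice', 'night'] (min_width=14, slack=2)
Line 7: ['wolf', 'cold', 'all'] (min_width=13, slack=3)
Line 8: ['bed', 'orange'] (min_width=10, slack=6)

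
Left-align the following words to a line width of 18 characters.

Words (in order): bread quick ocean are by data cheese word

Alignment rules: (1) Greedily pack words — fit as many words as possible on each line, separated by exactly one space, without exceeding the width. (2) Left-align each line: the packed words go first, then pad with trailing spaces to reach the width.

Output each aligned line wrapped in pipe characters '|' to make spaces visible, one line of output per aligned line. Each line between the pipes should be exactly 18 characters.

Line 1: ['bread', 'quick', 'ocean'] (min_width=17, slack=1)
Line 2: ['are', 'by', 'data', 'cheese'] (min_width=18, slack=0)
Line 3: ['word'] (min_width=4, slack=14)

Answer: |bread quick ocean |
|are by data cheese|
|word              |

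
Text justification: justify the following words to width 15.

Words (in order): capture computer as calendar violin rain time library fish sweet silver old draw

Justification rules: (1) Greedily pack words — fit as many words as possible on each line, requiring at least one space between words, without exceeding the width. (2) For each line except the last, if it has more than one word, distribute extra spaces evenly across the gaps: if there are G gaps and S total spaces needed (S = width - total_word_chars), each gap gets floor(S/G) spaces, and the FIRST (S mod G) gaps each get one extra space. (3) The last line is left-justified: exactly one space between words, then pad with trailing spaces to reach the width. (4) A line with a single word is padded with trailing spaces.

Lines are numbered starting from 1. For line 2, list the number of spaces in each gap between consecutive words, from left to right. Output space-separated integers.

Line 1: ['capture'] (min_width=7, slack=8)
Line 2: ['computer', 'as'] (min_width=11, slack=4)
Line 3: ['calendar', 'violin'] (min_width=15, slack=0)
Line 4: ['rain', 'time'] (min_width=9, slack=6)
Line 5: ['library', 'fish'] (min_width=12, slack=3)
Line 6: ['sweet', 'silver'] (min_width=12, slack=3)
Line 7: ['old', 'draw'] (min_width=8, slack=7)

Answer: 5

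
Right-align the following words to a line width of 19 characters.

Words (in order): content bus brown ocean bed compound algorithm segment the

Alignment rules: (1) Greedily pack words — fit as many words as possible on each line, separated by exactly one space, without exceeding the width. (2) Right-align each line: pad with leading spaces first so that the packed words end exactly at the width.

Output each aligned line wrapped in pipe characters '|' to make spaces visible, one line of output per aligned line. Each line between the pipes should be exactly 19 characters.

Answer: |  content bus brown|
| ocean bed compound|
|  algorithm segment|
|                the|

Derivation:
Line 1: ['content', 'bus', 'brown'] (min_width=17, slack=2)
Line 2: ['ocean', 'bed', 'compound'] (min_width=18, slack=1)
Line 3: ['algorithm', 'segment'] (min_width=17, slack=2)
Line 4: ['the'] (min_width=3, slack=16)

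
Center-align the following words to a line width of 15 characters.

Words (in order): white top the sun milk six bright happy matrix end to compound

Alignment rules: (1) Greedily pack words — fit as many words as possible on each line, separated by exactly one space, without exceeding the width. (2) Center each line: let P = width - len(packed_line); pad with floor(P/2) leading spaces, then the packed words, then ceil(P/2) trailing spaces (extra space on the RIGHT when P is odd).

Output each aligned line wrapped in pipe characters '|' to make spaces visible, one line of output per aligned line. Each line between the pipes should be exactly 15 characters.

Answer: | white top the |
| sun milk six  |
| bright happy  |
| matrix end to |
|   compound    |

Derivation:
Line 1: ['white', 'top', 'the'] (min_width=13, slack=2)
Line 2: ['sun', 'milk', 'six'] (min_width=12, slack=3)
Line 3: ['bright', 'happy'] (min_width=12, slack=3)
Line 4: ['matrix', 'end', 'to'] (min_width=13, slack=2)
Line 5: ['compound'] (min_width=8, slack=7)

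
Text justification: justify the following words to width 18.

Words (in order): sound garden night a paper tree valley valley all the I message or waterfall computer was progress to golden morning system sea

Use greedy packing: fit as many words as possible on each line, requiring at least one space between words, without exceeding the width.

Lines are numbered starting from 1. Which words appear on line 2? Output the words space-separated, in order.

Answer: a paper tree

Derivation:
Line 1: ['sound', 'garden', 'night'] (min_width=18, slack=0)
Line 2: ['a', 'paper', 'tree'] (min_width=12, slack=6)
Line 3: ['valley', 'valley', 'all'] (min_width=17, slack=1)
Line 4: ['the', 'I', 'message', 'or'] (min_width=16, slack=2)
Line 5: ['waterfall', 'computer'] (min_width=18, slack=0)
Line 6: ['was', 'progress', 'to'] (min_width=15, slack=3)
Line 7: ['golden', 'morning'] (min_width=14, slack=4)
Line 8: ['system', 'sea'] (min_width=10, slack=8)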